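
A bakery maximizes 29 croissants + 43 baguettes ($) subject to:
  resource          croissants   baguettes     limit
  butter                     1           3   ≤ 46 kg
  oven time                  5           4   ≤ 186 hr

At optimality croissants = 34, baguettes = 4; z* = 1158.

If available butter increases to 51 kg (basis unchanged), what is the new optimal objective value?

1203

At the optimum: butter uses 46 of 46 (binding); oven time uses 186 of 186 (binding).
Dual feasibility on the basic columns requires 1·y_butter + 5·y_oven time = 29, 3·y_butter + 4·y_oven time = 43.
Solving: y_butter = 9, y_oven time = 4.
Δz = y_butter·Δb = 9 × (5) = 45, so new z* = 1158 + 45 = 1203.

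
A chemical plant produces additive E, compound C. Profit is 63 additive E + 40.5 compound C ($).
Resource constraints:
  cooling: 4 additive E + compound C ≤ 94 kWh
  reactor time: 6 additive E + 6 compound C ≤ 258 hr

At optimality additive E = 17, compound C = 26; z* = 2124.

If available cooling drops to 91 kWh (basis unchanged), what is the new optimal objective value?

2101.5

Both cooling and reactor time are binding at x*.
The binding rows give the dual system: 4·y_cooling + 6·y_reactor time = 63 and 1·y_cooling + 6·y_reactor time = 40.5.
This yields shadow prices y_cooling = 7.5, y_reactor time = 5.5.
Δz = y_cooling·Δb = 7.5 × (-3) = -22.5, so new z* = 2124 − 22.5 = 2101.5.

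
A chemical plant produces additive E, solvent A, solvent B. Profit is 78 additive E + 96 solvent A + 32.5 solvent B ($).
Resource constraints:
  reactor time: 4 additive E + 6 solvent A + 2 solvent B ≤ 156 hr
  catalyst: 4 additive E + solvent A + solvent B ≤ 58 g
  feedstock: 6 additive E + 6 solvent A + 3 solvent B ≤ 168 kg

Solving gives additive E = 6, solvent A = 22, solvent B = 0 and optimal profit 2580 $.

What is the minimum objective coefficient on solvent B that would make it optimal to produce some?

39

Check each constraint at x*: reactor time 156/156 (tight); catalyst 46/58 (slack 12); feedstock 168/168 (tight).
Slack constraints have shadow price 0 (complementary slackness).
The binding rows give the dual system: 4·y_reactor time + 6·y_feedstock = 78 and 6·y_reactor time + 6·y_feedstock = 96.
→ y_reactor time = 9 and y_feedstock = 7.
solvent B enters the basis when its profit ≥ yᵀa₃ = 9·2 + 7·3 = 39.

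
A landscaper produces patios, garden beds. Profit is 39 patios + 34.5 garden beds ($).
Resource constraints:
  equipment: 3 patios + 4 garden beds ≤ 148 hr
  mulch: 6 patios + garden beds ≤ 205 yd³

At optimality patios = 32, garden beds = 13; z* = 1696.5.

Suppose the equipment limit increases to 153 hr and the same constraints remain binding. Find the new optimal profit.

1736.5

Both equipment and mulch are binding at x*.
Dual feasibility on the basic columns requires 3·y_equipment + 6·y_mulch = 39, 4·y_equipment + 1·y_mulch = 34.5.
Solving: y_equipment = 8, y_mulch = 2.5.
Δz = y_equipment·Δb = 8 × (5) = 40, so new z* = 1696.5 + 40 = 1736.5.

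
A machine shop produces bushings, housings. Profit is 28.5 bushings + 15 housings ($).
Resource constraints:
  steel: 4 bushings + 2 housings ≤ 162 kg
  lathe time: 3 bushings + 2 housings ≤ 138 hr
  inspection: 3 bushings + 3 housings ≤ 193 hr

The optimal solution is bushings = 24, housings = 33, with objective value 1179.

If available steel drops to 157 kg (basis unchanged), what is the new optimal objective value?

At the optimum: steel uses 162 of 162 (binding); lathe time uses 138 of 138 (binding); inspection uses 171 of 193 (slack = 22).
Since inspection is not tight, its dual is 0.
From A_Bᵀ y = c: 4·y_steel + 3·y_lathe time = 28.5; 2·y_steel + 2·y_lathe time = 15.
Solving: y_steel = 6, y_lathe time = 1.5.
Δz = y_steel·Δb = 6 × (-5) = -30, so new z* = 1179 − 30 = 1149.

1149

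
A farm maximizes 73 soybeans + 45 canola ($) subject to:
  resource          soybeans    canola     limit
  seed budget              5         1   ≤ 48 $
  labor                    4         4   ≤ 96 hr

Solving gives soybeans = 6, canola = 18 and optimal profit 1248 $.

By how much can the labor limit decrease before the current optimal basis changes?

Binding constraints: seed budget, labor. The basis is B = [[5,1],[4,4]] with det 16.
Per unit decrease in labor, x* moves by d = (0.0625, -0.3125).
The basis stays optimal until canola reaches 0; allowable decrease = 57.6 hr.

57.6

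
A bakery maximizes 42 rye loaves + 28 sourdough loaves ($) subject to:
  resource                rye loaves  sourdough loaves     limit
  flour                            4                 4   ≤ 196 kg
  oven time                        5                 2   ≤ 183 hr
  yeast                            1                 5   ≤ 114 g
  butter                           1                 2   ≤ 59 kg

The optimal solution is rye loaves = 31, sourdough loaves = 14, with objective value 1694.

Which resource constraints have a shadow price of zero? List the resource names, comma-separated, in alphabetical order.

flour, yeast

flour: 180/196 (slack 16)
oven time: 183/183 (binding)
yeast: 101/114 (slack 13)
butter: 59/59 (binding)
By complementary slackness, a constraint with positive slack has shadow price 0 → flour, yeast.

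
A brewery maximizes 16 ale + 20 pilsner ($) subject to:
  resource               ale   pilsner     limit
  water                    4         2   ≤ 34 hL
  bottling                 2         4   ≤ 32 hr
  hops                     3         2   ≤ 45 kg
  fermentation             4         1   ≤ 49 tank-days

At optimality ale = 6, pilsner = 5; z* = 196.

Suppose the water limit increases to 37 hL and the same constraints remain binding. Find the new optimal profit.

202

At the optimum: water uses 34 of 34 (binding); bottling uses 32 of 32 (binding); hops uses 28 of 45 (slack = 17); fermentation uses 29 of 49 (slack = 20).
Slack constraints have shadow price 0 (complementary slackness).
The binding rows give the dual system: 4·y_water + 2·y_bottling = 16 and 2·y_water + 4·y_bottling = 20.
This yields shadow prices y_water = 2, y_bottling = 4.
Δz = y_water·Δb = 2 × (3) = 6, so new z* = 196 + 6 = 202.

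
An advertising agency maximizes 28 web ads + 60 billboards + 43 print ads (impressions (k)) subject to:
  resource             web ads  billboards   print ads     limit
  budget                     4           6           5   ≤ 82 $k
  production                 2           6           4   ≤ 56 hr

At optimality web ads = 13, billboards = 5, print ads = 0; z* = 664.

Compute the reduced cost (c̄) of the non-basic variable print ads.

At the optimum: budget uses 82 of 82 (binding); production uses 56 of 56 (binding).
Dual feasibility on the basic columns requires 4·y_budget + 2·y_production = 28, 6·y_budget + 6·y_production = 60.
→ y_budget = 4 and y_production = 6.
Reduced cost of print ads: c₃ − yᵀa₃ = 43 − (4·5 + 6·4) = 43 − 44 = -1.

-1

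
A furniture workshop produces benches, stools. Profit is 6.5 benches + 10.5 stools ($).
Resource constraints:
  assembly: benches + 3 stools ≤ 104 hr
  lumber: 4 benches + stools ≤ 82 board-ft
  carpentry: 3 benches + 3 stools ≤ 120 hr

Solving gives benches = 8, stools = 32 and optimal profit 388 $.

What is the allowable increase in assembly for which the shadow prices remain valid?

Binding constraints: assembly, carpentry. The basis is B = [[1,3],[3,3]] with det -6.
Per unit increase in assembly, x* moves by d = (-0.5, 0.5).
The basis stays optimal until benches reaches 0; allowable increase = 16 hr.

16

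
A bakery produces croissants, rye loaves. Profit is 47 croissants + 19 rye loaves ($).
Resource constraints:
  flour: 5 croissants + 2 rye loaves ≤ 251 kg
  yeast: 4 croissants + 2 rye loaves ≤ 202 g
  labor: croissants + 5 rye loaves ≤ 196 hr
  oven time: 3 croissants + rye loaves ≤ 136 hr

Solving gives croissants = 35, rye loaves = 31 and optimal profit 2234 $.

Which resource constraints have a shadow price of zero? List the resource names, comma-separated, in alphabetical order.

flour: 237/251 (slack 14)
yeast: 202/202 (binding)
labor: 190/196 (slack 6)
oven time: 136/136 (binding)
By complementary slackness, a constraint with positive slack has shadow price 0 → flour, labor.

flour, labor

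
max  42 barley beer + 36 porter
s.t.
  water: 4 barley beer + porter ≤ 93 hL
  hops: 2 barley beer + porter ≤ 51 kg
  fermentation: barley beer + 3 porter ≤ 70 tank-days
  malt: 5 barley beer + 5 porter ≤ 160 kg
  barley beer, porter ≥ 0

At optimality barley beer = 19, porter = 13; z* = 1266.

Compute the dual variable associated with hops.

6

Binding: hops and malt. Non-binding: water (4 unused), fermentation (12 unused).
Since water, fermentation are not tight, their duals are 0.
The binding rows give the dual system: 2·y_hops + 5·y_malt = 42 and 1·y_hops + 5·y_malt = 36.
This yields shadow prices y_hops = 6, y_malt = 6.
Shadow price of hops = 6.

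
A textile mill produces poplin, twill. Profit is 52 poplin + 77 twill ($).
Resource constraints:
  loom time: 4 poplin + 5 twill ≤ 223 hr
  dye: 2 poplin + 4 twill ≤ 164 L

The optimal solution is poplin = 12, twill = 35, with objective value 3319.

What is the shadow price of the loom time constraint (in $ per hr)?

9

Both loom time and dye are binding at x*.
From A_Bᵀ y = c: 4·y_loom time + 2·y_dye = 52; 5·y_loom time + 4·y_dye = 77.
This yields shadow prices y_loom time = 9, y_dye = 8.
Shadow price of loom time = 9.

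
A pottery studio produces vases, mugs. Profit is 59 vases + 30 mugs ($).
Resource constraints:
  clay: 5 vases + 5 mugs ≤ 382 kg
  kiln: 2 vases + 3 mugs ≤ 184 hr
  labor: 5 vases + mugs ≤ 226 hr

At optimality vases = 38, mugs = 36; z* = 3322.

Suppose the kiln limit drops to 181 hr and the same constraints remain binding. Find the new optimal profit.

3301

Binding: kiln and labor. Non-binding: clay (12 unused).
Slack constraints have shadow price 0 (complementary slackness).
Dual feasibility on the basic columns requires 2·y_kiln + 5·y_labor = 59, 3·y_kiln + 1·y_labor = 30.
This yields shadow prices y_kiln = 7, y_labor = 9.
Δz = y_kiln·Δb = 7 × (-3) = -21, so new z* = 3322 − 21 = 3301.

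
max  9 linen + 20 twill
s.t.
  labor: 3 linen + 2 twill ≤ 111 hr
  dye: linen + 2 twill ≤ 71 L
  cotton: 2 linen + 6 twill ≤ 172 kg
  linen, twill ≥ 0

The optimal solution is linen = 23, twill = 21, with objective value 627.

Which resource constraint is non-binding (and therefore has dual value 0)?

dye

labor: 111/111 (binding)
dye: 65/71 (slack 6)
cotton: 172/172 (binding)
By complementary slackness, a constraint with positive slack has shadow price 0 → dye.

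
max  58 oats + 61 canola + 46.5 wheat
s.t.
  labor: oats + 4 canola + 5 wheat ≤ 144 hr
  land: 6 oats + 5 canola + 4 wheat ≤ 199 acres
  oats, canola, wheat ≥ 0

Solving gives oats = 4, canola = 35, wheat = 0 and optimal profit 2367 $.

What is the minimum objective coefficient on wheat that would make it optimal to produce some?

56

Check each constraint at x*: labor 144/144 (tight); land 199/199 (tight).
From A_Bᵀ y = c: 1·y_labor + 6·y_land = 58; 4·y_labor + 5·y_land = 61.
Solving: y_labor = 4, y_land = 9.
wheat enters the basis when its profit ≥ yᵀa₃ = 4·5 + 9·4 = 56.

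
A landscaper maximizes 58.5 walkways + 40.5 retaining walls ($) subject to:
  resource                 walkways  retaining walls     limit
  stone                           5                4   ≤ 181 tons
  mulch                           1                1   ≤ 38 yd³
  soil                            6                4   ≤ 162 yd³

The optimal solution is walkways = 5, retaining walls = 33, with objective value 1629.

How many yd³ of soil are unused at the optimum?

soil used = 6·5 + 4·33 = 162; slack = 162 − 162 = 0.

0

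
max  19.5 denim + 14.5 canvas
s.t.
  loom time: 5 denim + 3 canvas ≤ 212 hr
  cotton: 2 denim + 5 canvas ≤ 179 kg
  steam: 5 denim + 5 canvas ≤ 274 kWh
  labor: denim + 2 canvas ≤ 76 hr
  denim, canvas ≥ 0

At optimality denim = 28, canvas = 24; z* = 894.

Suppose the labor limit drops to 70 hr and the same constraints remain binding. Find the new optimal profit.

Check each constraint at x*: loom time 212/212 (tight); cotton 176/179 (slack 3); steam 260/274 (slack 14); labor 76/76 (tight).
Since cotton, steam are not tight, their duals are 0.
Dual feasibility on the basic columns requires 5·y_loom time + 1·y_labor = 19.5, 3·y_loom time + 2·y_labor = 14.5.
Solving: y_loom time = 3.5, y_labor = 2.
Δz = y_labor·Δb = 2 × (-6) = -12, so new z* = 894 − 12 = 882.

882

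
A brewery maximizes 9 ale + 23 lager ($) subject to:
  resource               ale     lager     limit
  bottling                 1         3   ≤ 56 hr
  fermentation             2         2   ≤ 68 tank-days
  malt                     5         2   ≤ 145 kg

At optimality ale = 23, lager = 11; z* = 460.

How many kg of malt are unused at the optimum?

8

malt used = 5·23 + 2·11 = 137; slack = 145 − 137 = 8.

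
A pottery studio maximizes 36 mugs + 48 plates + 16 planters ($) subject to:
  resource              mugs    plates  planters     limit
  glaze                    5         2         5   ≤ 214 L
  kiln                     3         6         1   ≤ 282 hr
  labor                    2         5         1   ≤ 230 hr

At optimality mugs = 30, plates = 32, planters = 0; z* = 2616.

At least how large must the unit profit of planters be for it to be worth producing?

Binding: glaze and kiln. Non-binding: labor (10 unused).
Slack constraints have shadow price 0 (complementary slackness).
Dual feasibility on the basic columns requires 5·y_glaze + 3·y_kiln = 36, 2·y_glaze + 6·y_kiln = 48.
This yields shadow prices y_glaze = 3, y_kiln = 7.
planters enters the basis when its profit ≥ yᵀa₃ = 3·5 + 7·1 = 22.

22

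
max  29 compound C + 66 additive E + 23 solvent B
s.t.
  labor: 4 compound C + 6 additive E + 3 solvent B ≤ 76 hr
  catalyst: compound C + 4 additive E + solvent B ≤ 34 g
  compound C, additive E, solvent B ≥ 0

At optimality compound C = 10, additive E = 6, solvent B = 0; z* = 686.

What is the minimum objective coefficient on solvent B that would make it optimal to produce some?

At the optimum: labor uses 76 of 76 (binding); catalyst uses 34 of 34 (binding).
The binding rows give the dual system: 4·y_labor + 1·y_catalyst = 29 and 6·y_labor + 4·y_catalyst = 66.
This yields shadow prices y_labor = 5, y_catalyst = 9.
solvent B enters the basis when its profit ≥ yᵀa₃ = 5·3 + 9·1 = 24.

24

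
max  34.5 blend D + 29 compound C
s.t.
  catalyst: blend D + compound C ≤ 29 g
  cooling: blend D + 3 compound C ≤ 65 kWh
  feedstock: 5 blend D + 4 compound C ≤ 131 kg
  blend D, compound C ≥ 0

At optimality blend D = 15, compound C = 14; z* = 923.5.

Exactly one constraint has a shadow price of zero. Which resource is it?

catalyst: 29/29 (binding)
cooling: 57/65 (slack 8)
feedstock: 131/131 (binding)
By complementary slackness, a constraint with positive slack has shadow price 0 → cooling.

cooling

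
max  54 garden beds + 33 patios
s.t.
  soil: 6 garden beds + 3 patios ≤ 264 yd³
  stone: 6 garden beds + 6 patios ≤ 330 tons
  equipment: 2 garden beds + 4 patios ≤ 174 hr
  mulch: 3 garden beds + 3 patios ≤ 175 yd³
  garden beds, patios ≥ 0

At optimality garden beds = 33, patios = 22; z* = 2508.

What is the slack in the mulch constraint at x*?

mulch used = 3·33 + 3·22 = 165; slack = 175 − 165 = 10.

10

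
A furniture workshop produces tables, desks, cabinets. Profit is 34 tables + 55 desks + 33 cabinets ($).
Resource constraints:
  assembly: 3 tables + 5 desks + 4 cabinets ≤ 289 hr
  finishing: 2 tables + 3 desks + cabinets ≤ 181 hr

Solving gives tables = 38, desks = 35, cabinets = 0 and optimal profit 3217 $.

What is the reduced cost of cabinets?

-4

Check each constraint at x*: assembly 289/289 (tight); finishing 181/181 (tight).
Dual feasibility on the basic columns requires 3·y_assembly + 2·y_finishing = 34, 5·y_assembly + 3·y_finishing = 55.
This yields shadow prices y_assembly = 8, y_finishing = 5.
Reduced cost of cabinets: c₃ − yᵀa₃ = 33 − (8·4 + 5·1) = 33 − 37 = -4.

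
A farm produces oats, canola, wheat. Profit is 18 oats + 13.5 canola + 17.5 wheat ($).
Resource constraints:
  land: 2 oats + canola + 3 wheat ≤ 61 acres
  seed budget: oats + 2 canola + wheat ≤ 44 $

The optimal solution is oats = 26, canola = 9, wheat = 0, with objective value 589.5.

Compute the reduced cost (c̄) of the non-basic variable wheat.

At the optimum: land uses 61 of 61 (binding); seed budget uses 44 of 44 (binding).
From A_Bᵀ y = c: 2·y_land + 1·y_seed budget = 18; 1·y_land + 2·y_seed budget = 13.5.
→ y_land = 7.5 and y_seed budget = 3.
Reduced cost of wheat: c₃ − yᵀa₃ = 17.5 − (7.5·3 + 3·1) = 17.5 − 25.5 = -8.

-8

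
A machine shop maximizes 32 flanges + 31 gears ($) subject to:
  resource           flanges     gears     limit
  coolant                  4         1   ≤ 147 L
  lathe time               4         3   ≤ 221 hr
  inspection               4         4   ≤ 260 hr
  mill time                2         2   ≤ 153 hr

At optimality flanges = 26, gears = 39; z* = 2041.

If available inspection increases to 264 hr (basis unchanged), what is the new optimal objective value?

2069

Check each constraint at x*: coolant 143/147 (slack 4); lathe time 221/221 (tight); inspection 260/260 (tight); mill time 130/153 (slack 23).
Since coolant, mill time are not tight, their duals are 0.
Dual feasibility on the basic columns requires 4·y_lathe time + 4·y_inspection = 32, 3·y_lathe time + 4·y_inspection = 31.
This yields shadow prices y_lathe time = 1, y_inspection = 7.
Δz = y_inspection·Δb = 7 × (4) = 28, so new z* = 2041 + 28 = 2069.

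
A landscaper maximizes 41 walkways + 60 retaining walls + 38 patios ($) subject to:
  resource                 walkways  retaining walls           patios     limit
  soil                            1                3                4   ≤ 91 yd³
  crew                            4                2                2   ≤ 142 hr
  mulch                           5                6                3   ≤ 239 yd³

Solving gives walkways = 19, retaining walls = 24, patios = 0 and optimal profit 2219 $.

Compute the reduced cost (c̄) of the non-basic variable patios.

At the optimum: soil uses 91 of 91 (binding); crew uses 124 of 142 (slack = 18); mulch uses 239 of 239 (binding).
By complementary slackness, y = 0 for the non-binding constraint.
Dual feasibility on the basic columns requires 1·y_soil + 5·y_mulch = 41, 3·y_soil + 6·y_mulch = 60.
This yields shadow prices y_soil = 6, y_mulch = 7.
Reduced cost of patios: c₃ − yᵀa₃ = 38 − (6·4 + 7·3) = 38 − 45 = -7.

-7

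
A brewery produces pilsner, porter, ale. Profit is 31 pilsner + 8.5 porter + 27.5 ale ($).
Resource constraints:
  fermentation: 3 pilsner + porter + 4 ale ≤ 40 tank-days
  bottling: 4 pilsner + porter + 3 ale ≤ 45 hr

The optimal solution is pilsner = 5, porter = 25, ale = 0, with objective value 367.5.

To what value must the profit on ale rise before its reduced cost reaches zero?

Both fermentation and bottling are binding at x*.
Dual feasibility on the basic columns requires 3·y_fermentation + 4·y_bottling = 31, 1·y_fermentation + 1·y_bottling = 8.5.
Solving: y_fermentation = 3, y_bottling = 5.5.
ale enters the basis when its profit ≥ yᵀa₃ = 3·4 + 5.5·3 = 28.5.

28.5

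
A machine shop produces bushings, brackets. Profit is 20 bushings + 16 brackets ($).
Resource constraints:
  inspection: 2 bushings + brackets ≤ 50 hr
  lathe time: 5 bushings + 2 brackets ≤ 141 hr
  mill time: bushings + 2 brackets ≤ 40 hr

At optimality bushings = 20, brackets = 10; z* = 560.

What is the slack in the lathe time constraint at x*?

lathe time used = 5·20 + 2·10 = 120; slack = 141 − 120 = 21.

21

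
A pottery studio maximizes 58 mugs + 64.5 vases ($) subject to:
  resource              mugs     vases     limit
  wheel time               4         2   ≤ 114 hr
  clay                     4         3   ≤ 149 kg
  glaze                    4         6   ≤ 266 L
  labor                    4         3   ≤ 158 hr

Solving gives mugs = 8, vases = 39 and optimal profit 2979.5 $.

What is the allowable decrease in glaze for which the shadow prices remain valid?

12

Binding constraints: clay, glaze. The basis is B = [[4,3],[4,6]] with det 12.
Per unit decrease in glaze, x* moves by d = (0.25, -0.3333).
The basis stays optimal until wheel time becomes binding; allowable decrease = 12 L.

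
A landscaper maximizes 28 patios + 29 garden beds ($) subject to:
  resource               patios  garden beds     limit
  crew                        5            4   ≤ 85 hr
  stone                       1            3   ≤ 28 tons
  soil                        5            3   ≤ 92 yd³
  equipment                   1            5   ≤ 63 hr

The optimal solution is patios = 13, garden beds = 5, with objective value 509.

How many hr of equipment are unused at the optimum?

equipment used = 1·13 + 5·5 = 38; slack = 63 − 38 = 25.

25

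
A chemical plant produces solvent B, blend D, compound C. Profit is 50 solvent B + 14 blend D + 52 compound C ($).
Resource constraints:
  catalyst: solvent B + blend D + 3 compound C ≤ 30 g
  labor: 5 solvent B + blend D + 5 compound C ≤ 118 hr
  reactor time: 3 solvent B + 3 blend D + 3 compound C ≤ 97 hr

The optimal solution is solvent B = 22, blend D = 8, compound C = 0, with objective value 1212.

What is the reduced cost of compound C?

At the optimum: catalyst uses 30 of 30 (binding); labor uses 118 of 118 (binding); reactor time uses 90 of 97 (slack = 7).
Since reactor time is not tight, its dual is 0.
From A_Bᵀ y = c: 1·y_catalyst + 5·y_labor = 50; 1·y_catalyst + 1·y_labor = 14.
→ y_catalyst = 5 and y_labor = 9.
Reduced cost of compound C: c₃ − yᵀa₃ = 52 − (5·3 + 9·5) = 52 − 60 = -8.

-8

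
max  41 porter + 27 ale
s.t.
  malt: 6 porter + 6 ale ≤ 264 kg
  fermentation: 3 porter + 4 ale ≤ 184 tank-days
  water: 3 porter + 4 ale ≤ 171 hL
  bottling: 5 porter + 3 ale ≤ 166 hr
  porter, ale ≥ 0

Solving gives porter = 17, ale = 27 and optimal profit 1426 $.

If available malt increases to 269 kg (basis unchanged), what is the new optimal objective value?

1431

At the optimum: malt uses 264 of 264 (binding); fermentation uses 159 of 184 (slack = 25); water uses 159 of 171 (slack = 12); bottling uses 166 of 166 (binding).
Slack constraints have shadow price 0 (complementary slackness).
Dual feasibility on the basic columns requires 6·y_malt + 5·y_bottling = 41, 6·y_malt + 3·y_bottling = 27.
→ y_malt = 1 and y_bottling = 7.
Δz = y_malt·Δb = 1 × (5) = 5, so new z* = 1426 + 5 = 1431.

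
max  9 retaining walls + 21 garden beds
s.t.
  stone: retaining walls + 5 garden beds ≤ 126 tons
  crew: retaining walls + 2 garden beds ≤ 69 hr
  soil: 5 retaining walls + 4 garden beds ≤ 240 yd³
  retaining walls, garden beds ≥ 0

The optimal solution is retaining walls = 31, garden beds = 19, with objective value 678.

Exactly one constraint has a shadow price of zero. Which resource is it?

stone: 126/126 (binding)
crew: 69/69 (binding)
soil: 231/240 (slack 9)
By complementary slackness, a constraint with positive slack has shadow price 0 → soil.

soil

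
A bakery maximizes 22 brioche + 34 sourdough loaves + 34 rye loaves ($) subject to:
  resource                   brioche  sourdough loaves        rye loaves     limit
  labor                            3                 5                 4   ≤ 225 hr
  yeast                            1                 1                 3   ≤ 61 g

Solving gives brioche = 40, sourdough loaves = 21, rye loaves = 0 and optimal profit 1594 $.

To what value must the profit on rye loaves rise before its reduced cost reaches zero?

Both labor and yeast are binding at x*.
The binding rows give the dual system: 3·y_labor + 1·y_yeast = 22 and 5·y_labor + 1·y_yeast = 34.
→ y_labor = 6 and y_yeast = 4.
rye loaves enters the basis when its profit ≥ yᵀa₃ = 6·4 + 4·3 = 36.

36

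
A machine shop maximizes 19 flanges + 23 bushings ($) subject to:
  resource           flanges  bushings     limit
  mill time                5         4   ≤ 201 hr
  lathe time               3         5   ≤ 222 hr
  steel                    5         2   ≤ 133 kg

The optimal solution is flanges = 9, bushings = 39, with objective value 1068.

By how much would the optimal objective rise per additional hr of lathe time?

At the optimum: mill time uses 201 of 201 (binding); lathe time uses 222 of 222 (binding); steel uses 123 of 133 (slack = 10).
By complementary slackness, y = 0 for the non-binding constraint.
From A_Bᵀ y = c: 5·y_mill time + 3·y_lathe time = 19; 4·y_mill time + 5·y_lathe time = 23.
→ y_mill time = 2 and y_lathe time = 3.
Shadow price of lathe time = 3.

3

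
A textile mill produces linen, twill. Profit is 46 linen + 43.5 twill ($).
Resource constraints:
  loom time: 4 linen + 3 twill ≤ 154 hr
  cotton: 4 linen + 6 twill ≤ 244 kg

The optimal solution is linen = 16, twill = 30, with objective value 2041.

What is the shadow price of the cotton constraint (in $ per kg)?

3

Check each constraint at x*: loom time 154/154 (tight); cotton 244/244 (tight).
The binding rows give the dual system: 4·y_loom time + 4·y_cotton = 46 and 3·y_loom time + 6·y_cotton = 43.5.
→ y_loom time = 8.5 and y_cotton = 3.
Shadow price of cotton = 3.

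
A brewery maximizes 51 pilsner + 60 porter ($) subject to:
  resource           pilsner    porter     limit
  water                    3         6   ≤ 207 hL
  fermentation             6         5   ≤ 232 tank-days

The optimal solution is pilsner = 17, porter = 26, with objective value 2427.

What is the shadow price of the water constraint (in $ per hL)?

5

Check each constraint at x*: water 207/207 (tight); fermentation 232/232 (tight).
The binding rows give the dual system: 3·y_water + 6·y_fermentation = 51 and 6·y_water + 5·y_fermentation = 60.
→ y_water = 5 and y_fermentation = 6.
Shadow price of water = 5.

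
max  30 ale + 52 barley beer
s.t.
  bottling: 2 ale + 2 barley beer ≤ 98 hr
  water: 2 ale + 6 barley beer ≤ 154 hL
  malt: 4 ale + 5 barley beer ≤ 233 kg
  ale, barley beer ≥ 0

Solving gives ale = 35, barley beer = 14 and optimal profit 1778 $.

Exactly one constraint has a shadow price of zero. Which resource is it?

bottling: 98/98 (binding)
water: 154/154 (binding)
malt: 210/233 (slack 23)
By complementary slackness, a constraint with positive slack has shadow price 0 → malt.

malt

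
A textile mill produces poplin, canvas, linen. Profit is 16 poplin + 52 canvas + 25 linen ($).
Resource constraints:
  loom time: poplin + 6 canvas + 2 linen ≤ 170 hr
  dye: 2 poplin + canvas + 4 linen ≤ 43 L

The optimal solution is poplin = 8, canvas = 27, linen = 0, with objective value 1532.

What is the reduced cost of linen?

Check each constraint at x*: loom time 170/170 (tight); dye 43/43 (tight).
Dual feasibility on the basic columns requires 1·y_loom time + 2·y_dye = 16, 6·y_loom time + 1·y_dye = 52.
This yields shadow prices y_loom time = 8, y_dye = 4.
Reduced cost of linen: c₃ − yᵀa₃ = 25 − (8·2 + 4·4) = 25 − 32 = -7.

-7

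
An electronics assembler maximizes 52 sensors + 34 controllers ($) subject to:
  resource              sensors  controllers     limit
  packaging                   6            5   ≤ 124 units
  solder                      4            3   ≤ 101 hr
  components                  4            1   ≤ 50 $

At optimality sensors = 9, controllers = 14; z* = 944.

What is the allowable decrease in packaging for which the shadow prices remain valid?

49

Binding constraints: packaging, components. The basis is B = [[6,5],[4,1]] with det -14.
Per unit decrease in packaging, x* moves by d = (0.0714, -0.2857).
The basis stays optimal until controllers reaches 0; allowable decrease = 49 units.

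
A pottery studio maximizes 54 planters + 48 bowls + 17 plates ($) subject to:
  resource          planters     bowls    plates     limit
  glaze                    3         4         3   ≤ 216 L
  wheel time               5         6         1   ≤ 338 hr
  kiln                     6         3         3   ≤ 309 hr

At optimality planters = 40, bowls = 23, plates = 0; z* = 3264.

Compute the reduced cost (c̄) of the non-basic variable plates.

-1

Check each constraint at x*: glaze 212/216 (slack 4); wheel time 338/338 (tight); kiln 309/309 (tight).
Slack constraints have shadow price 0 (complementary slackness).
Dual feasibility on the basic columns requires 5·y_wheel time + 6·y_kiln = 54, 6·y_wheel time + 3·y_kiln = 48.
Solving: y_wheel time = 6, y_kiln = 4.
Reduced cost of plates: c₃ − yᵀa₃ = 17 − (6·1 + 4·3) = 17 − 18 = -1.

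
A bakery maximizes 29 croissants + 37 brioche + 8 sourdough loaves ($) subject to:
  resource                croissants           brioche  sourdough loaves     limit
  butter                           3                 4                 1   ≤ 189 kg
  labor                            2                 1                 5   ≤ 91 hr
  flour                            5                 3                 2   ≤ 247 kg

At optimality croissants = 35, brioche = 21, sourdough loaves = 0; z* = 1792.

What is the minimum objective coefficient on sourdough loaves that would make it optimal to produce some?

14

Binding: butter and labor. Non-binding: flour (9 unused).
Slack constraints have shadow price 0 (complementary slackness).
The binding rows give the dual system: 3·y_butter + 2·y_labor = 29 and 4·y_butter + 1·y_labor = 37.
→ y_butter = 9 and y_labor = 1.
sourdough loaves enters the basis when its profit ≥ yᵀa₃ = 9·1 + 1·5 = 14.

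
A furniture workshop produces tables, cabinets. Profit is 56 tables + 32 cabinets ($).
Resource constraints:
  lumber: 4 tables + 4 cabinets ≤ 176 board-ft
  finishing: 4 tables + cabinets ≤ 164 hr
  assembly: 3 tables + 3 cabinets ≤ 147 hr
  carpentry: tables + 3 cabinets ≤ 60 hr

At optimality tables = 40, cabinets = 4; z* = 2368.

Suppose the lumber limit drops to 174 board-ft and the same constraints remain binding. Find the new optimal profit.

Check each constraint at x*: lumber 176/176 (tight); finishing 164/164 (tight); assembly 132/147 (slack 15); carpentry 52/60 (slack 8).
Slack constraints have shadow price 0 (complementary slackness).
Dual feasibility on the basic columns requires 4·y_lumber + 4·y_finishing = 56, 4·y_lumber + 1·y_finishing = 32.
Solving: y_lumber = 6, y_finishing = 8.
Δz = y_lumber·Δb = 6 × (-2) = -12, so new z* = 2368 − 12 = 2356.

2356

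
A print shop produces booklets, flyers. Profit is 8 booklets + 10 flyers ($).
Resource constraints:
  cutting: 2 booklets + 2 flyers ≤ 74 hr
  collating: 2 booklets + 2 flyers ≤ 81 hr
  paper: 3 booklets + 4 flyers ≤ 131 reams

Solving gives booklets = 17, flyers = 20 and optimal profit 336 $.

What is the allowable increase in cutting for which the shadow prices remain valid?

Binding constraints: cutting, paper. The basis is B = [[2,2],[3,4]] with det 2.
Per unit increase in cutting, x* moves by d = (2, -1.5).
The basis stays optimal until collating becomes binding; allowable increase = 7 hr.

7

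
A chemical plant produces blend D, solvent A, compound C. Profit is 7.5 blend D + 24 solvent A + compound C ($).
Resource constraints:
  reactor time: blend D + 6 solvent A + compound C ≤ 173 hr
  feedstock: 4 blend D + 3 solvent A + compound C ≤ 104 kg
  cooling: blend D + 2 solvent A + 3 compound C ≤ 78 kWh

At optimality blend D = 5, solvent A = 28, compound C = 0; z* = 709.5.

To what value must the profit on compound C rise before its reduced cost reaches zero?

At the optimum: reactor time uses 173 of 173 (binding); feedstock uses 104 of 104 (binding); cooling uses 61 of 78 (slack = 17).
Slack constraints have shadow price 0 (complementary slackness).
From A_Bᵀ y = c: 1·y_reactor time + 4·y_feedstock = 7.5; 6·y_reactor time + 3·y_feedstock = 24.
This yields shadow prices y_reactor time = 3.5, y_feedstock = 1.
compound C enters the basis when its profit ≥ yᵀa₃ = 3.5·1 + 1·1 = 4.5.

4.5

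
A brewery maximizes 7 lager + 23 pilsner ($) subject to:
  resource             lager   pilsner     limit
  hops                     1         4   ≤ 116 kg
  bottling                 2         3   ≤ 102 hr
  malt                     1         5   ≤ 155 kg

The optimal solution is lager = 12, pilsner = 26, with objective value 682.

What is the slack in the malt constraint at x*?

malt used = 1·12 + 5·26 = 142; slack = 155 − 142 = 13.

13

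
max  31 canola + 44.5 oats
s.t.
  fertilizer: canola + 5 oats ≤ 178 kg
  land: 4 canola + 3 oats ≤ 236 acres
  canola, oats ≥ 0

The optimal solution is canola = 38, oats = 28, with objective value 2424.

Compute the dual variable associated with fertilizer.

Both fertilizer and land are binding at x*.
From A_Bᵀ y = c: 1·y_fertilizer + 4·y_land = 31; 5·y_fertilizer + 3·y_land = 44.5.
Solving: y_fertilizer = 5, y_land = 6.5.
Shadow price of fertilizer = 5.

5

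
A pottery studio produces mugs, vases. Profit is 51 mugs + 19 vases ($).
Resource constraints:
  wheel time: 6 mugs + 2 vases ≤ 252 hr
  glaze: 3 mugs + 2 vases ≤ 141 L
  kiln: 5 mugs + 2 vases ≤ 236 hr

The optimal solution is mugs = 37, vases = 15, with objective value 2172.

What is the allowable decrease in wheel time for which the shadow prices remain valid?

111

Binding constraints: wheel time, glaze. The basis is B = [[6,2],[3,2]] with det 6.
Per unit decrease in wheel time, x* moves by d = (-0.3333, 0.5).
The basis stays optimal until mugs reaches 0; allowable decrease = 111 hr.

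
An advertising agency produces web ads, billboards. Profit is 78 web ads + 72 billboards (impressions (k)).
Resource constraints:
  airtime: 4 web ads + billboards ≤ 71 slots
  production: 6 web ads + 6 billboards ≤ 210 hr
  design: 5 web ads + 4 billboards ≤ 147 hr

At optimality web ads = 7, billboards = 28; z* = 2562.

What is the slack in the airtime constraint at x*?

airtime used = 4·7 + 1·28 = 56; slack = 71 − 56 = 15.

15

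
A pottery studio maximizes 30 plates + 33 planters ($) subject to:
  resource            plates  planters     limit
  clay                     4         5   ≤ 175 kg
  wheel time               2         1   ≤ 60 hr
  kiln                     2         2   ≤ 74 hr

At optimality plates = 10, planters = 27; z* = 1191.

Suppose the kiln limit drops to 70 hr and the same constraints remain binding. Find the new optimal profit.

Check each constraint at x*: clay 175/175 (tight); wheel time 47/60 (slack 13); kiln 74/74 (tight).
Since wheel time is not tight, its dual is 0.
From A_Bᵀ y = c: 4·y_clay + 2·y_kiln = 30; 5·y_clay + 2·y_kiln = 33.
→ y_clay = 3 and y_kiln = 9.
Δz = y_kiln·Δb = 9 × (-4) = -36, so new z* = 1191 − 36 = 1155.

1155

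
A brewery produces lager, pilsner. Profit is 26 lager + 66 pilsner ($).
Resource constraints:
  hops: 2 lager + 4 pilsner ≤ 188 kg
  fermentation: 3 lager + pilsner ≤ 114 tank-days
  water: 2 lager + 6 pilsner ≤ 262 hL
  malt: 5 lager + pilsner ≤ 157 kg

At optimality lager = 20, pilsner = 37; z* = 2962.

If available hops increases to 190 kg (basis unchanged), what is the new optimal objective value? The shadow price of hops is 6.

2974

Δb = 2, so new z* = 2962 + (6)·(2) = 2962 + 12 = 2974.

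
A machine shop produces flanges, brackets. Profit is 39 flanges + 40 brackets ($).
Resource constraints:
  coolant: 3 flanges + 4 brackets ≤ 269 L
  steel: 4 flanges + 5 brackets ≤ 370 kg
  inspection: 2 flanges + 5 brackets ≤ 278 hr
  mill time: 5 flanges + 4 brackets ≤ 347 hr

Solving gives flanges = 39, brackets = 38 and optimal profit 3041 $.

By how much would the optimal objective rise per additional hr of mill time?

4.5

At the optimum: coolant uses 269 of 269 (binding); steel uses 346 of 370 (slack = 24); inspection uses 268 of 278 (slack = 10); mill time uses 347 of 347 (binding).
By complementary slackness, y = 0 for the non-binding constraints.
From A_Bᵀ y = c: 3·y_coolant + 5·y_mill time = 39; 4·y_coolant + 4·y_mill time = 40.
Solving: y_coolant = 5.5, y_mill time = 4.5.
Shadow price of mill time = 4.5.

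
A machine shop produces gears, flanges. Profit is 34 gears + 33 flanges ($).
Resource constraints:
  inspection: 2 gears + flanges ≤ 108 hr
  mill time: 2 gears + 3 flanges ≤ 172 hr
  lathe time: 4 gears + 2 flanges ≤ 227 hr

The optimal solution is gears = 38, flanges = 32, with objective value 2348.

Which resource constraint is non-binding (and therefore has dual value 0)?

inspection: 108/108 (binding)
mill time: 172/172 (binding)
lathe time: 216/227 (slack 11)
By complementary slackness, a constraint with positive slack has shadow price 0 → lathe time.

lathe time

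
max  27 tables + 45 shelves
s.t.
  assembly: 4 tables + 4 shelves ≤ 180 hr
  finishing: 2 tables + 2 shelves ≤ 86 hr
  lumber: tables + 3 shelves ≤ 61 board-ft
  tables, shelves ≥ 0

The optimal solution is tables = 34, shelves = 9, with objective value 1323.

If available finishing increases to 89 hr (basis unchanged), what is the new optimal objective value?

1350

Check each constraint at x*: assembly 172/180 (slack 8); finishing 86/86 (tight); lumber 61/61 (tight).
By complementary slackness, y = 0 for the non-binding constraint.
The binding rows give the dual system: 2·y_finishing + 1·y_lumber = 27 and 2·y_finishing + 3·y_lumber = 45.
Solving: y_finishing = 9, y_lumber = 9.
Δz = y_finishing·Δb = 9 × (3) = 27, so new z* = 1323 + 27 = 1350.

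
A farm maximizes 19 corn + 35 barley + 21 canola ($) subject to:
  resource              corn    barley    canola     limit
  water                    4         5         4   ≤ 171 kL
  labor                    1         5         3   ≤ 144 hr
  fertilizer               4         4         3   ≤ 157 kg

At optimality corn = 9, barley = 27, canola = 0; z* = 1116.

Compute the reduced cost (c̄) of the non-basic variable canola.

-4

Binding: water and labor. Non-binding: fertilizer (13 unused).
By complementary slackness, y = 0 for the non-binding constraint.
From A_Bᵀ y = c: 4·y_water + 1·y_labor = 19; 5·y_water + 5·y_labor = 35.
This yields shadow prices y_water = 4, y_labor = 3.
Reduced cost of canola: c₃ − yᵀa₃ = 21 − (4·4 + 3·3) = 21 − 25 = -4.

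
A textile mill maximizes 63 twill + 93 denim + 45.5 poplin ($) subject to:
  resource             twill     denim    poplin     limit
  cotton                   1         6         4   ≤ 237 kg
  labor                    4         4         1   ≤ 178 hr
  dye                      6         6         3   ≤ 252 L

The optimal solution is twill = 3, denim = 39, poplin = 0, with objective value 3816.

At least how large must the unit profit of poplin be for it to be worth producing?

Check each constraint at x*: cotton 237/237 (tight); labor 168/178 (slack 10); dye 252/252 (tight).
Since labor is not tight, its dual is 0.
Dual feasibility on the basic columns requires 1·y_cotton + 6·y_dye = 63, 6·y_cotton + 6·y_dye = 93.
This yields shadow prices y_cotton = 6, y_dye = 9.5.
poplin enters the basis when its profit ≥ yᵀa₃ = 6·4 + 9.5·3 = 52.5.

52.5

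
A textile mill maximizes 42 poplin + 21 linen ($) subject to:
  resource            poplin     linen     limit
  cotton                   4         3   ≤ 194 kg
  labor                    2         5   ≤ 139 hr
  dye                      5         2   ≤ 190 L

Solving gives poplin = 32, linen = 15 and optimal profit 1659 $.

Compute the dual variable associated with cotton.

Check each constraint at x*: cotton 173/194 (slack 21); labor 139/139 (tight); dye 190/190 (tight).
Slack constraints have shadow price 0 (complementary slackness).
From A_Bᵀ y = c: 2·y_labor + 5·y_dye = 42; 5·y_labor + 2·y_dye = 21.
→ y_labor = 1 and y_dye = 8.
Shadow price of cotton = 0.

0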